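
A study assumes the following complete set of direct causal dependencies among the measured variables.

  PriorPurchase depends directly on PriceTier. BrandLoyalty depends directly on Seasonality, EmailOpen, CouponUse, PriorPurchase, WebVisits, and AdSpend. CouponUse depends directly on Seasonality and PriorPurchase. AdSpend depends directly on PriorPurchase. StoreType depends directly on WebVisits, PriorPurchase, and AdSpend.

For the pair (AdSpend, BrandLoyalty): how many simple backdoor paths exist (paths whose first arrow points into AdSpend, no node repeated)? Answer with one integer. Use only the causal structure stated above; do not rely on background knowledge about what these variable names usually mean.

A backdoor path from AdSpend to BrandLoyalty is any simple undirected path whose first edge points into AdSpend (i.e. leaves AdSpend via a parent).
Parents of AdSpend: {PriorPurchase}.
Enumerating:
  P1: AdSpend <- PriorPurchase -> CouponUse <- Seasonality -> BrandLoyalty
  P2: AdSpend <- PriorPurchase -> CouponUse -> BrandLoyalty
  P3: AdSpend <- PriorPurchase -> BrandLoyalty
  P4: AdSpend <- PriorPurchase -> StoreType <- WebVisits -> BrandLoyalty
That exhausts the simple backdoor paths. Count: 4.

4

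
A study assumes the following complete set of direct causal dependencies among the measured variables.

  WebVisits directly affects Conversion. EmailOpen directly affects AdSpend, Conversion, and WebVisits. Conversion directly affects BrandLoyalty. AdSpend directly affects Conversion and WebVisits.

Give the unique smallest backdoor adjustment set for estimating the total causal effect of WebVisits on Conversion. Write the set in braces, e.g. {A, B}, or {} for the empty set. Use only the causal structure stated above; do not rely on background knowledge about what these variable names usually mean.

Variables eligible for adjustment (non-descendants of WebVisits, excluding WebVisits and Conversion): {AdSpend, EmailOpen}.
Backdoor paths from WebVisits to Conversion:
  P1: WebVisits <- EmailOpen -> AdSpend -> Conversion
  P2: WebVisits <- EmailOpen -> Conversion
  P3: WebVisits <- AdSpend <- EmailOpen -> Conversion
  P4: WebVisits <- AdSpend -> Conversion
The empty set is not sufficient: P1 (WebVisits <- EmailOpen -> AdSpend -> Conversion) has no collider blocking it and no conditioned non-collider, so it is open.
Try {AdSpend, EmailOpen}:
  P1: blocked at fork node EmailOpen ∈ conditioning set.
  P2: blocked at fork node EmailOpen ∈ conditioning set.
  P3: blocked at chain node AdSpend ∈ conditioning set.
  P4: blocked at fork node AdSpend ∈ conditioning set.
{AdSpend, EmailOpen} contains no descendant of WebVisits and blocks every backdoor path.
Every element of {AdSpend, EmailOpen} is needed (dropping AdSpend leaves P4 open; dropping EmailOpen leaves P2 open), so no proper subset is valid.
Among all size-2 subsets of the eligible variables, only {AdSpend, EmailOpen} blocks every backdoor path, so it is the unique smallest valid adjustment set.

{AdSpend, EmailOpen}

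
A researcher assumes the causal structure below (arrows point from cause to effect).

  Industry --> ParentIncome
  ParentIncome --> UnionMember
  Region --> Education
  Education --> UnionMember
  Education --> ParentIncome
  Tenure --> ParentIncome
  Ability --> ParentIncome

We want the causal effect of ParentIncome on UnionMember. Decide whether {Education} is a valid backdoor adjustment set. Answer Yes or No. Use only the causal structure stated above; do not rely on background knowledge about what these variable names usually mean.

Backdoor paths from ParentIncome to UnionMember (paths whose first edge points into ParentIncome):
  P1: ParentIncome <- Education -> UnionMember
Condition 1 (no descendant of ParentIncome in the set): holds — descendants of ParentIncome are {UnionMember}; none are in {Education}.
Condition 2 (every backdoor path blocked by {Education}):
  P1: blocked at fork node Education ∈ conditioning set.
{Education} satisfies the backdoor criterion.

Yes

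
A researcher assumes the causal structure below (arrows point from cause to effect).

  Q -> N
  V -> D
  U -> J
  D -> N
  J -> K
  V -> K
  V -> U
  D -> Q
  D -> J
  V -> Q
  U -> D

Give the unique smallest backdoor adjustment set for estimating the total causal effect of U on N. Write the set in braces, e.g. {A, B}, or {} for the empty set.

{V}

Variables eligible for adjustment (non-descendants of U, excluding U and N): {V}.
Backdoor paths from U to N:
  P1: U <- V -> D -> Q -> N
  P2: U <- V -> D -> N
  P3: U <- V -> Q <- D -> N
  P4: U <- V -> Q -> N
  P5: U <- V -> K <- J <- D -> Q -> N
  P6: U <- V -> K <- J <- D -> N
The empty set is not sufficient: P1 (U <- V -> D -> Q -> N) has no collider blocking it and no conditioned non-collider, so it is open.
Try {V}:
  P1: blocked at fork node V ∈ conditioning set.
  P2: blocked at fork node V ∈ conditioning set.
  P3: blocked at fork node V ∈ conditioning set.
  P4: blocked at fork node V ∈ conditioning set.
  P5: blocked at fork node V ∈ conditioning set.
  P6: blocked at fork node V ∈ conditioning set.
{V} contains no descendant of U and blocks every backdoor path.
{V} is the unique smallest valid adjustment set.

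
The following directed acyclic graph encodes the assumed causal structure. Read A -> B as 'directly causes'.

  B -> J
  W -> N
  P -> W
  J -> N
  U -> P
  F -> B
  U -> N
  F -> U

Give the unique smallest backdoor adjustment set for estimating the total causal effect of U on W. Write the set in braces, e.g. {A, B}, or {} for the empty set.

Variables eligible for adjustment (non-descendants of U, excluding U and W): {B, F, J}.
Backdoor paths from U to W:
  P1: U <- F -> B -> J -> N <- W
Each backdoor path contains an unconditioned collider, so every path is already blocked with the empty conditioning set:
  P1: blocked at collider N (neither it nor any descendant is in the conditioning set).
The empty set is therefore the unique smallest valid set.

{}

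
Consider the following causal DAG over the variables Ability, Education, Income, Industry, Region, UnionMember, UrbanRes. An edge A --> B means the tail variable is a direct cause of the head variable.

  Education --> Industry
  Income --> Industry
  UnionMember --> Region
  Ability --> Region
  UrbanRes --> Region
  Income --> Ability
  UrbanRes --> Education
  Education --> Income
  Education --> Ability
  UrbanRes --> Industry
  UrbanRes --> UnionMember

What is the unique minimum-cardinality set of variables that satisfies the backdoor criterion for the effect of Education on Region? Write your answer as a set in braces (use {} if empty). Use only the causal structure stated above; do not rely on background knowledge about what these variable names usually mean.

Variables eligible for adjustment (non-descendants of Education, excluding Education and Region): {UnionMember, UrbanRes}.
Backdoor paths from Education to Region:
  P1: Education <- UrbanRes -> Industry <- Income -> Ability -> Region
  P2: Education <- UrbanRes -> UnionMember -> Region
  P3: Education <- UrbanRes -> Region
The empty set is not sufficient: P2 (Education <- UrbanRes -> UnionMember -> Region) has no collider blocking it and no conditioned non-collider, so it is open.
Try {UrbanRes}:
  P1: blocked at fork node UrbanRes ∈ conditioning set.
  P2: blocked at fork node UrbanRes ∈ conditioning set.
  P3: blocked at fork node UrbanRes ∈ conditioning set.
{UrbanRes} contains no descendant of Education and blocks every backdoor path.
No other singleton works — e.g. {UnionMember} leaves P3 open — so {UrbanRes} is the unique smallest valid adjustment set.

{UrbanRes}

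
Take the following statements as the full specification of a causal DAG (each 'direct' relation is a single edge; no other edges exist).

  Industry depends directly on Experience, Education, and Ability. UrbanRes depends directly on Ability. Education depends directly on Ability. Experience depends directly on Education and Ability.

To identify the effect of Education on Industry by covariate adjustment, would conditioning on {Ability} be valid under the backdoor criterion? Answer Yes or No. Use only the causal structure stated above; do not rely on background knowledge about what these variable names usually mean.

Backdoor paths from Education to Industry (paths whose first edge points into Education):
  P1: Education <- Ability -> Experience -> Industry
  P2: Education <- Ability -> Industry
Condition 1 (no descendant of Education in the set): holds — descendants of Education are {Experience, Industry}; none are in {Ability}.
Condition 2 (every backdoor path blocked by {Ability}):
  P1: blocked at fork node Ability ∈ conditioning set.
  P2: blocked at fork node Ability ∈ conditioning set.
{Ability} satisfies the backdoor criterion.

Yes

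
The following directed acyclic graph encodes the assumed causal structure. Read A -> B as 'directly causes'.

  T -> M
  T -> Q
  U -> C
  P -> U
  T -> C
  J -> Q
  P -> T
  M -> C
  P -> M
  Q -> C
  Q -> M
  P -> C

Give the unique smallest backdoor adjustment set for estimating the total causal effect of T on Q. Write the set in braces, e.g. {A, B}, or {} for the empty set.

{}

Variables eligible for adjustment (non-descendants of T, excluding T and Q): {J, P, U}.
Backdoor paths from T to Q:
  P1: T <- P -> M <- Q
  P2: T <- P -> M -> C <- Q
  P3: T <- P -> U -> C <- Q
  P4: T <- P -> U -> C <- M <- Q
  P5: T <- P -> C <- Q
  P6: T <- P -> C <- M <- Q
Each backdoor path contains an unconditioned collider, so every path is already blocked with the empty conditioning set:
  P1: blocked at collider M (neither it nor any descendant is in the conditioning set).
  P2: blocked at collider C (neither it nor any descendant is in the conditioning set).
  P3: blocked at collider C (neither it nor any descendant is in the conditioning set).
  P4: blocked at collider C (neither it nor any descendant is in the conditioning set).
  P5: blocked at collider C (neither it nor any descendant is in the conditioning set).
  P6: blocked at collider C (neither it nor any descendant is in the conditioning set).
The empty set is therefore the unique smallest valid set.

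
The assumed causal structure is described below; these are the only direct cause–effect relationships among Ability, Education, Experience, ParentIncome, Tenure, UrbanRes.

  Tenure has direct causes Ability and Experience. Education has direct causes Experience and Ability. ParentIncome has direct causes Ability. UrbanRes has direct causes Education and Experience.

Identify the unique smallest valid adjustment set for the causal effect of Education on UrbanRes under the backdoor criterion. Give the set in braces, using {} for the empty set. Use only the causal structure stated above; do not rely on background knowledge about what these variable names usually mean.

Variables eligible for adjustment (non-descendants of Education, excluding Education and UrbanRes): {Ability, Experience, ParentIncome, Tenure}.
Backdoor paths from Education to UrbanRes:
  P1: Education <- Ability -> Tenure <- Experience -> UrbanRes
  P2: Education <- Experience -> UrbanRes
The empty set is not sufficient: P2 (Education <- Experience -> UrbanRes) has no collider blocking it and no conditioned non-collider, so it is open.
Try {Experience}:
  P1: blocked at collider Tenure (neither it nor any descendant is in the conditioning set).
  P2: blocked at fork node Experience ∈ conditioning set.
{Experience} contains no descendant of Education and blocks every backdoor path.
No other singleton works — e.g. {Ability} leaves P2 open — so {Experience} is the unique smallest valid adjustment set.

{Experience}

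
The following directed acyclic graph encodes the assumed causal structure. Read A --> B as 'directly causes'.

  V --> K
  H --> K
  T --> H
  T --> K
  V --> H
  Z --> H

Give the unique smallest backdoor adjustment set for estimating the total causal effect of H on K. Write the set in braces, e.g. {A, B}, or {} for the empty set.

Variables eligible for adjustment (non-descendants of H, excluding H and K): {T, V, Z}.
Backdoor paths from H to K:
  P1: H <- T -> K
  P2: H <- V -> K
The empty set is not sufficient: P1 (H <- T -> K) has no collider blocking it and no conditioned non-collider, so it is open.
Try {T, V}:
  P1: blocked at fork node T ∈ conditioning set.
  P2: blocked at fork node V ∈ conditioning set.
{T, V} contains no descendant of H and blocks every backdoor path.
Every element of {T, V} is needed (dropping T leaves P1 open; dropping V leaves P2 open), so no proper subset is valid.
Among all size-2 subsets of the eligible variables, only {T, V} blocks every backdoor path, so it is the unique smallest valid adjustment set.

{T, V}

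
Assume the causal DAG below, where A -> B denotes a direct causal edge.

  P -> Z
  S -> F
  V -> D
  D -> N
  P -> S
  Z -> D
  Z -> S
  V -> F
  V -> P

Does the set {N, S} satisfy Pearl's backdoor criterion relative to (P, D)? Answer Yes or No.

No

Backdoor paths from P to D (paths whose first edge points into P):
  P1: P <- V -> D
  P2: P <- V -> F <- S <- Z -> D
Condition 1 (no descendant of P in the set): FAILS — N and S are descendants of P.
Condition 2 (every backdoor path blocked by {N, S}):
  P1: open — no interior node is in the conditioning set.
  P2: blocked at collider F (neither it nor any descendant is in the conditioning set).
{N, S} does not satisfy the backdoor criterion.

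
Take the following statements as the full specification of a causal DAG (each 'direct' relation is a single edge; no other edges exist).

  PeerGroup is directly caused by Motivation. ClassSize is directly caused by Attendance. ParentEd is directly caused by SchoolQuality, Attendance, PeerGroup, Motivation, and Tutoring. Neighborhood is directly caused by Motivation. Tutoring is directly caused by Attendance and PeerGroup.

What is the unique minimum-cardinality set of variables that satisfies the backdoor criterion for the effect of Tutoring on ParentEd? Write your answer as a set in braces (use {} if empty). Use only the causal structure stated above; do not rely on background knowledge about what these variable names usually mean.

Variables eligible for adjustment (non-descendants of Tutoring, excluding Tutoring and ParentEd): {Attendance, ClassSize, Motivation, Neighborhood, PeerGroup, SchoolQuality}.
Backdoor paths from Tutoring to ParentEd:
  P1: Tutoring <- Attendance -> ParentEd
  P2: Tutoring <- PeerGroup <- Motivation -> ParentEd
  P3: Tutoring <- PeerGroup -> ParentEd
The empty set is not sufficient: P1 (Tutoring <- Attendance -> ParentEd) has no collider blocking it and no conditioned non-collider, so it is open.
Try {Attendance, PeerGroup}:
  P1: blocked at fork node Attendance ∈ conditioning set.
  P2: blocked at chain node PeerGroup ∈ conditioning set.
  P3: blocked at fork node PeerGroup ∈ conditioning set.
{Attendance, PeerGroup} contains no descendant of Tutoring and blocks every backdoor path.
Every element of {Attendance, PeerGroup} is needed (dropping Attendance leaves P1 open; dropping PeerGroup leaves P2 open), so no proper subset is valid.
Among all size-2 subsets of the eligible variables, only {Attendance, PeerGroup} blocks every backdoor path, so it is the unique smallest valid adjustment set.

{Attendance, PeerGroup}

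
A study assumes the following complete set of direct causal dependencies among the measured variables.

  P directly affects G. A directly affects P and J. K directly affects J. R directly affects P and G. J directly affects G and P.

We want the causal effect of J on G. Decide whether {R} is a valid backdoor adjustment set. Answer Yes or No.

No

Backdoor paths from J to G (paths whose first edge points into J):
  P1: J <- A -> P <- R -> G
  P2: J <- A -> P -> G
Condition 1 (no descendant of J in the set): holds — descendants of J are {G, P}; none are in {R}.
Condition 2 (every backdoor path blocked by {R}):
  P1: blocked at collider P (neither it nor any descendant is in the conditioning set).
  P2: open — no interior node is in the conditioning set.
{R} does not satisfy the backdoor criterion.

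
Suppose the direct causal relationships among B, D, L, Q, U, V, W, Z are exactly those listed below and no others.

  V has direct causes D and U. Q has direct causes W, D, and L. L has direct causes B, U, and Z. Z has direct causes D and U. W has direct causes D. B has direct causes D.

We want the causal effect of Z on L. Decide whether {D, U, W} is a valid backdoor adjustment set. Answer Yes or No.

Backdoor paths from Z to L (paths whose first edge points into Z):
  P1: Z <- D -> W -> Q <- L
  P2: Z <- D -> B -> L
  P3: Z <- D -> V <- U -> L
  P4: Z <- D -> Q <- L
  P5: Z <- U -> V <- D -> W -> Q <- L
  P6: Z <- U -> V <- D -> B -> L
  P7: Z <- U -> V <- D -> Q <- L
  P8: Z <- U -> L
Condition 1 (no descendant of Z in the set): holds — descendants of Z are {L, Q}; none are in {D, U, W}.
Condition 2 (every backdoor path blocked by {D, U, W}):
  P1: blocked at fork node D ∈ conditioning set.
  P2: blocked at fork node D ∈ conditioning set.
  P3: blocked at fork node D ∈ conditioning set.
  P4: blocked at fork node D ∈ conditioning set.
  P5: blocked at fork node U ∈ conditioning set.
  P6: blocked at fork node U ∈ conditioning set.
  P7: blocked at fork node U ∈ conditioning set.
  P8: blocked at fork node U ∈ conditioning set.
{D, U, W} satisfies the backdoor criterion.

Yes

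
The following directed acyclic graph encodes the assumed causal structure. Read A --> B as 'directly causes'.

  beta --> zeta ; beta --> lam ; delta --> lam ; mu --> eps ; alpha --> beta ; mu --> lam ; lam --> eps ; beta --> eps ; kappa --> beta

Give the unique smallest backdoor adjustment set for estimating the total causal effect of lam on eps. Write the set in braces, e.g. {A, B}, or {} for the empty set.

{beta, mu}

Variables eligible for adjustment (non-descendants of lam, excluding lam and eps): {alpha, beta, delta, kappa, mu, zeta}.
Backdoor paths from lam to eps:
  P1: lam <- beta -> eps
  P2: lam <- mu -> eps
The empty set is not sufficient: P1 (lam <- beta -> eps) has no collider blocking it and no conditioned non-collider, so it is open.
Try {beta, mu}:
  P1: blocked at fork node beta ∈ conditioning set.
  P2: blocked at fork node mu ∈ conditioning set.
{beta, mu} contains no descendant of lam and blocks every backdoor path.
Every element of {beta, mu} is needed (dropping beta leaves P1 open; dropping mu leaves P2 open), so no proper subset is valid.
Among all size-2 subsets of the eligible variables, only {beta, mu} blocks every backdoor path, so it is the unique smallest valid adjustment set.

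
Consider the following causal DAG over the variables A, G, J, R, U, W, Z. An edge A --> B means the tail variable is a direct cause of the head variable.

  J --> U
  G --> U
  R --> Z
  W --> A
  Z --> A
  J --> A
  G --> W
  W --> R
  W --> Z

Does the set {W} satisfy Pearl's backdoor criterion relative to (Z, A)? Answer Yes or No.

Yes

Backdoor paths from Z to A (paths whose first edge points into Z):
  P1: Z <- W <- G -> U <- J -> A
  P2: Z <- W -> A
  P3: Z <- R <- W <- G -> U <- J -> A
  P4: Z <- R <- W -> A
Condition 1 (no descendant of Z in the set): holds — descendants of Z are {A}; none are in {W}.
Condition 2 (every backdoor path blocked by {W}):
  P1: blocked at chain node W ∈ conditioning set.
  P2: blocked at fork node W ∈ conditioning set.
  P3: blocked at chain node W ∈ conditioning set.
  P4: blocked at fork node W ∈ conditioning set.
{W} satisfies the backdoor criterion.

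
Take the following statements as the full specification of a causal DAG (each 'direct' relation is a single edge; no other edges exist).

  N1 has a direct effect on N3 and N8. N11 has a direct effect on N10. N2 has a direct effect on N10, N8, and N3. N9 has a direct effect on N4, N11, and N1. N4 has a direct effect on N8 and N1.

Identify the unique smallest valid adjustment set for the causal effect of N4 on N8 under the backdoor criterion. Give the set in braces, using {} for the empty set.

{N9}

Variables eligible for adjustment (non-descendants of N4, excluding N4 and N8): {N10, N11, N2, N9}.
Backdoor paths from N4 to N8:
  P1: N4 <- N9 -> N11 -> N10 <- N2 -> N3 <- N1 -> N8
  P2: N4 <- N9 -> N11 -> N10 <- N2 -> N8
  P3: N4 <- N9 -> N1 -> N3 <- N2 -> N8
  P4: N4 <- N9 -> N1 -> N8
The empty set is not sufficient: P4 (N4 <- N9 -> N1 -> N8) has no collider blocking it and no conditioned non-collider, so it is open.
Try {N9}:
  P1: blocked at fork node N9 ∈ conditioning set.
  P2: blocked at fork node N9 ∈ conditioning set.
  P3: blocked at fork node N9 ∈ conditioning set.
  P4: blocked at fork node N9 ∈ conditioning set.
{N9} contains no descendant of N4 and blocks every backdoor path.
No other singleton works — e.g. {N2} leaves P4 open — so {N9} is the unique smallest valid adjustment set.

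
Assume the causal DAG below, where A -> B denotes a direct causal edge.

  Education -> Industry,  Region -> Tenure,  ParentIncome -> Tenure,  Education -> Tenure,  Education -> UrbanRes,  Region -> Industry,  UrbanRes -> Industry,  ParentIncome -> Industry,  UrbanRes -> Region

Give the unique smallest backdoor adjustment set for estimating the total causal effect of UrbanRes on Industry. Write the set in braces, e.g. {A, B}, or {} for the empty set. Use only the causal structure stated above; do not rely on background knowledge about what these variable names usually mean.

{Education}

Variables eligible for adjustment (non-descendants of UrbanRes, excluding UrbanRes and Industry): {Education, ParentIncome}.
Backdoor paths from UrbanRes to Industry:
  P1: UrbanRes <- Education -> Tenure <- ParentIncome -> Industry
  P2: UrbanRes <- Education -> Tenure <- Region -> Industry
  P3: UrbanRes <- Education -> Industry
The empty set is not sufficient: P3 (UrbanRes <- Education -> Industry) has no collider blocking it and no conditioned non-collider, so it is open.
Try {Education}:
  P1: blocked at fork node Education ∈ conditioning set.
  P2: blocked at fork node Education ∈ conditioning set.
  P3: blocked at fork node Education ∈ conditioning set.
{Education} contains no descendant of UrbanRes and blocks every backdoor path.
No other singleton works — e.g. {ParentIncome} leaves P3 open — so {Education} is the unique smallest valid adjustment set.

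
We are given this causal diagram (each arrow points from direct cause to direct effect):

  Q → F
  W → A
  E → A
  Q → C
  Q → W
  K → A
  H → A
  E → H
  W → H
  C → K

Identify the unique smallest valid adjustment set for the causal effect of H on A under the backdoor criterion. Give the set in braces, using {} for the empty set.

{E, W}

Variables eligible for adjustment (non-descendants of H, excluding H and A): {C, E, F, K, Q, W}.
Backdoor paths from H to A:
  P1: H <- E -> A
  P2: H <- W <- Q -> C -> K -> A
  P3: H <- W -> A
The empty set is not sufficient: P1 (H <- E -> A) has no collider blocking it and no conditioned non-collider, so it is open.
Try {E, W}:
  P1: blocked at fork node E ∈ conditioning set.
  P2: blocked at chain node W ∈ conditioning set.
  P3: blocked at fork node W ∈ conditioning set.
{E, W} contains no descendant of H and blocks every backdoor path.
Every element of {E, W} is needed (dropping E leaves P1 open; dropping W leaves P2 open), so no proper subset is valid.
Among all size-2 subsets of the eligible variables, only {E, W} blocks every backdoor path, so it is the unique smallest valid adjustment set.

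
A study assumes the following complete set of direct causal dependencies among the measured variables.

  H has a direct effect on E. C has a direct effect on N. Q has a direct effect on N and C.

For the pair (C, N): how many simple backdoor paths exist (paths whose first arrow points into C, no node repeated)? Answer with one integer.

1

A backdoor path from C to N is any simple undirected path whose first edge points into C (i.e. leaves C via a parent).
Parents of C: {Q}.
Enumerating:
  P1: C <- Q -> N
That exhausts the simple backdoor paths. Count: 1.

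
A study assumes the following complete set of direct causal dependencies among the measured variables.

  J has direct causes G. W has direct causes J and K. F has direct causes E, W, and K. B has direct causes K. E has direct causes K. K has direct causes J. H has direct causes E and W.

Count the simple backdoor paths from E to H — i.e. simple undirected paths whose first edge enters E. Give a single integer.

3

A backdoor path from E to H is any simple undirected path whose first edge points into E (i.e. leaves E via a parent).
Parents of E: {K}.
Enumerating:
  P1: E <- K <- J -> W -> H
  P2: E <- K -> W -> H
  P3: E <- K -> F <- W -> H
That exhausts the simple backdoor paths. Count: 3.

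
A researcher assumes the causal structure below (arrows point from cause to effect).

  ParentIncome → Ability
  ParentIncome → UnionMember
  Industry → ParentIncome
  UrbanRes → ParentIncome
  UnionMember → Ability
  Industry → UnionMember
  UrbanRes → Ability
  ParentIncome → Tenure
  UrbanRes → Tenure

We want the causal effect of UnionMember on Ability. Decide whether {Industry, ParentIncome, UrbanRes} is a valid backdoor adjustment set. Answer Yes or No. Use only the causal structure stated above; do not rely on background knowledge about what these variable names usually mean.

Backdoor paths from UnionMember to Ability (paths whose first edge points into UnionMember):
  P1: UnionMember <- Industry -> ParentIncome <- UrbanRes -> Ability
  P2: UnionMember <- Industry -> ParentIncome -> Ability
  P3: UnionMember <- Industry -> ParentIncome -> Tenure <- UrbanRes -> Ability
  P4: UnionMember <- ParentIncome <- UrbanRes -> Ability
  P5: UnionMember <- ParentIncome -> Ability
  P6: UnionMember <- ParentIncome -> Tenure <- UrbanRes -> Ability
Condition 1 (no descendant of UnionMember in the set): holds — descendants of UnionMember are {Ability}; none are in {Industry, ParentIncome, UrbanRes}.
Condition 2 (every backdoor path blocked by {Industry, ParentIncome, UrbanRes}):
  P1: blocked at fork node Industry ∈ conditioning set.
  P2: blocked at fork node Industry ∈ conditioning set.
  P3: blocked at fork node Industry ∈ conditioning set.
  P4: blocked at chain node ParentIncome ∈ conditioning set.
  P5: blocked at fork node ParentIncome ∈ conditioning set.
  P6: blocked at fork node ParentIncome ∈ conditioning set.
{Industry, ParentIncome, UrbanRes} satisfies the backdoor criterion.

Yes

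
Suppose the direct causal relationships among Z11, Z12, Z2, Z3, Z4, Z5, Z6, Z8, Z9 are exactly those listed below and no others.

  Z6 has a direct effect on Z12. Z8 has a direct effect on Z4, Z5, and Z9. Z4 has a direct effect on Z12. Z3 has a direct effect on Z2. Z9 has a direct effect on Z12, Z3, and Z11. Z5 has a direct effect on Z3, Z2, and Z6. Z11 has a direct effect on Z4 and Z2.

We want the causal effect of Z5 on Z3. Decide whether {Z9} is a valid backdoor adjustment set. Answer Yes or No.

Backdoor paths from Z5 to Z3 (paths whose first edge points into Z5):
  P1: Z5 <- Z8 -> Z9 -> Z11 -> Z2 <- Z3
  P2: Z5 <- Z8 -> Z9 -> Z12 <- Z4 <- Z11 -> Z2 <- Z3
  P3: Z5 <- Z8 -> Z9 -> Z3
  P4: Z5 <- Z8 -> Z4 <- Z11 <- Z9 -> Z3
  P5: Z5 <- Z8 -> Z4 <- Z11 -> Z2 <- Z3
  P6: Z5 <- Z8 -> Z4 -> Z12 <- Z9 -> Z11 -> Z2 <- Z3
  P7: Z5 <- Z8 -> Z4 -> Z12 <- Z9 -> Z3
Condition 1 (no descendant of Z5 in the set): holds — descendants of Z5 are {Z12, Z2, Z3, Z6}; none are in {Z9}.
Condition 2 (every backdoor path blocked by {Z9}):
  P1: blocked at chain node Z9 ∈ conditioning set.
  P2: blocked at chain node Z9 ∈ conditioning set.
  P3: blocked at chain node Z9 ∈ conditioning set.
  P4: blocked at collider Z4 (neither it nor any descendant is in the conditioning set).
  P5: blocked at collider Z4 (neither it nor any descendant is in the conditioning set).
  P6: blocked at collider Z12 (neither it nor any descendant is in the conditioning set).
  P7: blocked at collider Z12 (neither it nor any descendant is in the conditioning set).
{Z9} satisfies the backdoor criterion.

Yes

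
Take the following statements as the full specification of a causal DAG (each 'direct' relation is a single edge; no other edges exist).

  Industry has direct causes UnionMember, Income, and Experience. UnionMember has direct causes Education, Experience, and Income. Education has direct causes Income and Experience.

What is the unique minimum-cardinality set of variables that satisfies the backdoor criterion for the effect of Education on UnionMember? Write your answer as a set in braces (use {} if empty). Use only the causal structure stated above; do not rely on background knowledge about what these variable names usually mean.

Variables eligible for adjustment (non-descendants of Education, excluding Education and UnionMember): {Experience, Income}.
Backdoor paths from Education to UnionMember:
  P1: Education <- Income -> UnionMember
  P2: Education <- Income -> Industry <- Experience -> UnionMember
  P3: Education <- Income -> Industry <- UnionMember
  P4: Education <- Experience -> UnionMember
  P5: Education <- Experience -> Industry <- Income -> UnionMember
  P6: Education <- Experience -> Industry <- UnionMember
The empty set is not sufficient: P1 (Education <- Income -> UnionMember) has no collider blocking it and no conditioned non-collider, so it is open.
Try {Experience, Income}:
  P1: blocked at fork node Income ∈ conditioning set.
  P2: blocked at fork node Income ∈ conditioning set.
  P3: blocked at fork node Income ∈ conditioning set.
  P4: blocked at fork node Experience ∈ conditioning set.
  P5: blocked at fork node Experience ∈ conditioning set.
  P6: blocked at fork node Experience ∈ conditioning set.
{Experience, Income} contains no descendant of Education and blocks every backdoor path.
Every element of {Experience, Income} is needed (dropping Experience leaves P4 open; dropping Income leaves P1 open), so no proper subset is valid.
Among all size-2 subsets of the eligible variables, only {Experience, Income} blocks every backdoor path, so it is the unique smallest valid adjustment set.

{Experience, Income}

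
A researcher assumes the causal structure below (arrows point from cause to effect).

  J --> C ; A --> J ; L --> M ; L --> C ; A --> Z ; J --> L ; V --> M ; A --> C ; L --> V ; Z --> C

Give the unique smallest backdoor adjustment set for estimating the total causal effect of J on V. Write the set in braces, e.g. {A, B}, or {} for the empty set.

Variables eligible for adjustment (non-descendants of J, excluding J and V): {A, Z}.
Backdoor paths from J to V:
  P1: J <- A -> Z -> C <- L -> V
  P2: J <- A -> Z -> C <- L -> M <- V
  P3: J <- A -> C <- L -> V
  P4: J <- A -> C <- L -> M <- V
Each backdoor path contains an unconditioned collider, so every path is already blocked with the empty conditioning set:
  P1: blocked at collider C (neither it nor any descendant is in the conditioning set).
  P2: blocked at collider C (neither it nor any descendant is in the conditioning set).
  P3: blocked at collider C (neither it nor any descendant is in the conditioning set).
  P4: blocked at collider C (neither it nor any descendant is in the conditioning set).
The empty set is therefore the unique smallest valid set.

{}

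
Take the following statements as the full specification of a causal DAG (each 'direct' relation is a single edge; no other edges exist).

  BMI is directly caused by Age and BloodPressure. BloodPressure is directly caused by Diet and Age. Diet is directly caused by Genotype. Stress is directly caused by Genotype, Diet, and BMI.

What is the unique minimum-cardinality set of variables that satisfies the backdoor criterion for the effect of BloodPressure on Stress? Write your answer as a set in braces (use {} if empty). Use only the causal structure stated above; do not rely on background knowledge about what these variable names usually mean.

{Age, Diet}

Variables eligible for adjustment (non-descendants of BloodPressure, excluding BloodPressure and Stress): {Age, Diet, Genotype}.
Backdoor paths from BloodPressure to Stress:
  P1: BloodPressure <- Diet <- Genotype -> Stress
  P2: BloodPressure <- Diet -> Stress
  P3: BloodPressure <- Age -> BMI -> Stress
The empty set is not sufficient: P1 (BloodPressure <- Diet <- Genotype -> Stress) has no collider blocking it and no conditioned non-collider, so it is open.
Try {Age, Diet}:
  P1: blocked at chain node Diet ∈ conditioning set.
  P2: blocked at fork node Diet ∈ conditioning set.
  P3: blocked at fork node Age ∈ conditioning set.
{Age, Diet} contains no descendant of BloodPressure and blocks every backdoor path.
Every element of {Age, Diet} is needed (dropping Age leaves P3 open; dropping Diet leaves P1 open), so no proper subset is valid.
Among all size-2 subsets of the eligible variables, only {Age, Diet} blocks every backdoor path, so it is the unique smallest valid adjustment set.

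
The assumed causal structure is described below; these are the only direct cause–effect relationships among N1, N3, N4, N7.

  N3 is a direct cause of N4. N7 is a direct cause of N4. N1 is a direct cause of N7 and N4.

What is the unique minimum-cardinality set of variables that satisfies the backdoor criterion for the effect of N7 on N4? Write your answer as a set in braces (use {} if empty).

Variables eligible for adjustment (non-descendants of N7, excluding N7 and N4): {N1, N3}.
Backdoor paths from N7 to N4:
  P1: N7 <- N1 -> N4
The empty set is not sufficient: P1 (N7 <- N1 -> N4) has no collider blocking it and no conditioned non-collider, so it is open.
Try {N1}:
  P1: blocked at fork node N1 ∈ conditioning set.
{N1} contains no descendant of N7 and blocks every backdoor path.
No other singleton works — e.g. {N3} leaves P1 open — so {N1} is the unique smallest valid adjustment set.

{N1}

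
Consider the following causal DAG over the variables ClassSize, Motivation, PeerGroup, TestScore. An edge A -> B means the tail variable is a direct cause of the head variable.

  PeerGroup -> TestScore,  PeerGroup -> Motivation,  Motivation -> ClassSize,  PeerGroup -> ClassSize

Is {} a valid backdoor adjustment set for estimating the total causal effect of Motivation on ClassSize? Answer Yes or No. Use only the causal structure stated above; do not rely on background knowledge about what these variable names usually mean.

Backdoor paths from Motivation to ClassSize (paths whose first edge points into Motivation):
  P1: Motivation <- PeerGroup -> ClassSize
Condition 1 (no descendant of Motivation in the set): holds — descendants of Motivation are {ClassSize}; none are in {}.
Condition 2 (every backdoor path blocked by {}):
  P1: open — no interior node is in the conditioning set.
{} does not satisfy the backdoor criterion.

No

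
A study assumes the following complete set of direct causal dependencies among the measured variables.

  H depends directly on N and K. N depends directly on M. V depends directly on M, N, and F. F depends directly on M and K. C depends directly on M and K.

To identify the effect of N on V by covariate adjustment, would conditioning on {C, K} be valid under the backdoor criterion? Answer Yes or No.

No

Backdoor paths from N to V (paths whose first edge points into N):
  P1: N <- M -> C <- K -> F -> V
  P2: N <- M -> F -> V
  P3: N <- M -> V
Condition 1 (no descendant of N in the set): holds — descendants of N are {H, V}; none are in {C, K}.
Condition 2 (every backdoor path blocked by {C, K}):
  P1: blocked at fork node K ∈ conditioning set.
  P2: open — no interior node is in the conditioning set.
  P3: open — no interior node is in the conditioning set.
{C, K} does not satisfy the backdoor criterion.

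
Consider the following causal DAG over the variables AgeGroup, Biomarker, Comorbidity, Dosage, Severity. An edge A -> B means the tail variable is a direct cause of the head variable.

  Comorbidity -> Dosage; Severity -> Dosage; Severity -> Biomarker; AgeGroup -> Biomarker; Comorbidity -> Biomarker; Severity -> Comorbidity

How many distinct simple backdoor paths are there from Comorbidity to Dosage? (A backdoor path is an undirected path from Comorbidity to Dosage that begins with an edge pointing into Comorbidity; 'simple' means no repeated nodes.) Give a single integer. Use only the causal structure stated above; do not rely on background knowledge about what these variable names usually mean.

A backdoor path from Comorbidity to Dosage is any simple undirected path whose first edge points into Comorbidity (i.e. leaves Comorbidity via a parent).
Parents of Comorbidity: {Severity}.
Enumerating:
  P1: Comorbidity <- Severity -> Dosage
That exhausts the simple backdoor paths. Count: 1.

1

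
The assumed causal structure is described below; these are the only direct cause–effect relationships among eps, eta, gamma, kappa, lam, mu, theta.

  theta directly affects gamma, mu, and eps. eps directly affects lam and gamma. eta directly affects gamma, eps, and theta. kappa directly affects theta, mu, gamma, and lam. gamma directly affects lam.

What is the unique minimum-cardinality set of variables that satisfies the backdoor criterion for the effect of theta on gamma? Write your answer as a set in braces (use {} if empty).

{eta, kappa}

Variables eligible for adjustment (non-descendants of theta, excluding theta and gamma): {eta, kappa}.
Backdoor paths from theta to gamma:
  P1: theta <- eta -> eps -> gamma
  P2: theta <- eta -> eps -> lam <- kappa -> gamma
  P3: theta <- eta -> eps -> lam <- gamma
  P4: theta <- eta -> gamma
  P5: theta <- kappa -> gamma
  P6: theta <- kappa -> lam <- eps <- eta -> gamma
  P7: theta <- kappa -> lam <- eps -> gamma
  P8: theta <- kappa -> lam <- gamma
The empty set is not sufficient: P1 (theta <- eta -> eps -> gamma) has no collider blocking it and no conditioned non-collider, so it is open.
Try {eta, kappa}:
  P1: blocked at fork node eta ∈ conditioning set.
  P2: blocked at fork node eta ∈ conditioning set.
  P3: blocked at fork node eta ∈ conditioning set.
  P4: blocked at fork node eta ∈ conditioning set.
  P5: blocked at fork node kappa ∈ conditioning set.
  P6: blocked at fork node kappa ∈ conditioning set.
  P7: blocked at fork node kappa ∈ conditioning set.
  P8: blocked at fork node kappa ∈ conditioning set.
{eta, kappa} contains no descendant of theta and blocks every backdoor path.
Every element of {eta, kappa} is needed (dropping eta leaves P1 open; dropping kappa leaves P5 open), so no proper subset is valid.
Among all size-2 subsets of the eligible variables, only {eta, kappa} blocks every backdoor path, so it is the unique smallest valid adjustment set.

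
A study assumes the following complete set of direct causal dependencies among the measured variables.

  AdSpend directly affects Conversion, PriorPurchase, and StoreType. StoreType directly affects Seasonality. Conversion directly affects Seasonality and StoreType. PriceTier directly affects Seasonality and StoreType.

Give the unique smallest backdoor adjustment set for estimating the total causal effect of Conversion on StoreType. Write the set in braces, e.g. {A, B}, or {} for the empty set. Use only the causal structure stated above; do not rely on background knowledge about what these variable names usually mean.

Variables eligible for adjustment (non-descendants of Conversion, excluding Conversion and StoreType): {AdSpend, PriceTier, PriorPurchase}.
Backdoor paths from Conversion to StoreType:
  P1: Conversion <- AdSpend -> StoreType
The empty set is not sufficient: P1 (Conversion <- AdSpend -> StoreType) has no collider blocking it and no conditioned non-collider, so it is open.
Try {AdSpend}:
  P1: blocked at fork node AdSpend ∈ conditioning set.
{AdSpend} contains no descendant of Conversion and blocks every backdoor path.
No other singleton works — e.g. {PriorPurchase} leaves P1 open — so {AdSpend} is the unique smallest valid adjustment set.

{AdSpend}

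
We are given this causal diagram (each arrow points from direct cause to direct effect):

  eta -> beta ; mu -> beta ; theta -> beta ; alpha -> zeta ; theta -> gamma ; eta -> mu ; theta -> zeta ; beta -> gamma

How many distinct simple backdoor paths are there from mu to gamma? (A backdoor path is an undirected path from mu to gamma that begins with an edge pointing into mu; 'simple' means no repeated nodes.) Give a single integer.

A backdoor path from mu to gamma is any simple undirected path whose first edge points into mu (i.e. leaves mu via a parent).
Parents of mu: {eta}.
Enumerating:
  P1: mu <- eta -> beta <- theta -> gamma
  P2: mu <- eta -> beta -> gamma
That exhausts the simple backdoor paths. Count: 2.

2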